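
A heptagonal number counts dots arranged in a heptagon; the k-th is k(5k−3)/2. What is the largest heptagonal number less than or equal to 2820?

2673

Solve n(5n−3)/2 ≤ 2820 for integer n.
n = 33 gives 2673 ≤ 2820, while n = 34 gives 2839 > 2820; so the answer is 2673.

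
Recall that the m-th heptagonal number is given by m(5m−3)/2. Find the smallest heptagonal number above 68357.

68641

Solve n(5n−3)/2 > 68357 for integer n.
The largest n with value ≤ 68357 is 165 (since 67815 ≤ 68357 < 68641), so the first above is n = 166, value 68641.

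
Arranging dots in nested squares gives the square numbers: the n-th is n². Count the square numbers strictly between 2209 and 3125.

8

The n-th square number is n².
Smallest index with value > 2209: n = 48 (giving 2304).
Largest index with value < 3125: n = 55 (giving 3025).
Indices 48 through 55: 8 terms.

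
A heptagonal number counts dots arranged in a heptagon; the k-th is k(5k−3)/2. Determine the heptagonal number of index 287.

205492

The 287th heptagonal number is n(5n−3)/2 with n = 287.
287·(5·287 − 3)/2 = 287·1432/2 = 287·716 = 205492.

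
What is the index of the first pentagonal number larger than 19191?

Solve n(3n−1)/2 > 19191 for integer n.
The largest n with value ≤ 19191 is 113 (since 19097 ≤ 19191 < 19437), so the first above is n = 114, value 19437.

114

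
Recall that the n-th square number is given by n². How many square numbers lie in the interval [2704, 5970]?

26

The n-th square number is n².
Smallest index with value ≥ 2704: n = 52 (giving 2704).
Largest index with value ≤ 5970: n = 77 (giving 5929).
Indices 52 through 77: 26 terms.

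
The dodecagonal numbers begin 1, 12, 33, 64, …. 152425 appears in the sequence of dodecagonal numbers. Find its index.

175

Set n(5n−4) = 152425, giving 5n² − 4n − 152425 = 0.
The discriminant is 16 + 20·152425 = 3048516, and √3048516 = 1746.
So n = (4 + 1746) / 10 = 1750/10 = 175.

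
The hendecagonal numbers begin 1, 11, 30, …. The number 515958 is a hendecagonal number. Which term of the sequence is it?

Set n(9n−7)/2 = 515958, giving 9n² − 7n − 1031916 = 0.
The discriminant is 49 + 72·515958 = 37149025, and √37149025 = 6095.
So n = (7 + 6095) / 18 = 6102/18 = 339.
Check: 339·(9·339 − 7)/2 = 515958. ✓

339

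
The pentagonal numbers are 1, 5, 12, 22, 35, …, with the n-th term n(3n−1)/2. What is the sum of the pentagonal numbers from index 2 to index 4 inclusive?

Σ i(3i−1)/2 = (3Σi² − Σi) / 2 over i = 2..4.
Σi = 10 − 1 = 9 and Σi² = 30 − 1 = 29.
(3·29 − 1·9) / 2 = 78/2 = 39.

39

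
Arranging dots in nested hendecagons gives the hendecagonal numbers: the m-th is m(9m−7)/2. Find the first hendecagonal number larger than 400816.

Solve n(9n−7)/2 > 400816 for integer n.
The largest n with value ≤ 400816 is 298 (since 398575 ≤ 400816 < 401258), so the first above is n = 299, value 401258.

401258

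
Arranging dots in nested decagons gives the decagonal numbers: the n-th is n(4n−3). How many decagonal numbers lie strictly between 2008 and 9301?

26

The n-th decagonal number is n(4n−3).
Smallest index with value > 2008: n = 23 (giving 2047).
Largest index with value < 9301: n = 48 (giving 9072).
Indices 23 through 48: 26 terms.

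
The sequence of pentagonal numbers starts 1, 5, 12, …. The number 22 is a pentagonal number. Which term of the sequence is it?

4

Set n(3n−1)/2 = 22, giving 3n² − n − 44 = 0.
So n = (1 + 23) / 6 = 24/6 = 4.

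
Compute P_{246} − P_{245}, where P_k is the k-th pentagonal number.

736

Consecutive pentagonal numbers differ by 3n − 2: here 3·246 − 2 = 736.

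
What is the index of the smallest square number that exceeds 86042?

294

Solve n² > 86042 for integer n.
The largest n with value ≤ 86042 is 293 (since 85849 ≤ 86042 < 86436), so the first above is n = 294, value 86436.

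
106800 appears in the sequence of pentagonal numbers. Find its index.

Set n(3n−1)/2 = 106800, giving 3n² − n − 213600 = 0.
The discriminant is 1 + 24·106800 = 2563201, and √2563201 = 1601.
So n = (1 + 1601) / 6 = 1602/6 = 267.

267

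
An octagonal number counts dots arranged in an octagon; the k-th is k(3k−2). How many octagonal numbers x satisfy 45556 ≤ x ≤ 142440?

The n-th octagonal number is n(3n−2).
Smallest index with value ≥ 45556: n = 124 (giving 45880).
Largest index with value ≤ 142440: n = 218 (giving 142136).
Indices 124 through 218: 95 terms.

95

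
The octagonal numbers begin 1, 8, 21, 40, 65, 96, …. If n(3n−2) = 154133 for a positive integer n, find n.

Set n(3n−2) = 154133, giving 3n² − 2n − 154133 = 0.
So n = (2 + 1360) / 6 = 1362/6 = 227.

227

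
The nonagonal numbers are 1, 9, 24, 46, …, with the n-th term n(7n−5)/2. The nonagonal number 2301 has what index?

26

Set n(7n−5)/2 = 2301, giving 7n² − 5n − 4602 = 0.
The discriminant is 25 + 56·2301 = 128881, and √128881 = 359.
So n = (5 + 359) / 14 = 364/14 = 26.
Check: 26·(7·26 − 5)/2 = 2301. ✓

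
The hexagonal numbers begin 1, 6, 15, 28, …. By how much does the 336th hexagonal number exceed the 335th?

Consecutive hexagonal numbers differ by 4n − 3: here 4·336 − 3 = 1341.

1341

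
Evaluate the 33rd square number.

The 33rd square number is n² with n = 33.
33² = 1089.

1089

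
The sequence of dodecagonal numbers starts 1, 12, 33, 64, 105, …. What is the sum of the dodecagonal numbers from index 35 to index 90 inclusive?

Σ i(5i−4) = 5Σi² − 4Σi over i = 35..90.
Σi = 4095 − 595 = 3500 and Σi² = 247065 − 13685 = 233380.
5·233380 − 4·3500 = 1152900.

1152900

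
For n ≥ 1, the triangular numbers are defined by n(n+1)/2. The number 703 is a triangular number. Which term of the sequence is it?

37

Set n(n+1)/2 = 703, giving n² + n − 1406 = 0.
The discriminant is 1 + 8·703 = 5625, and √5625 = 75.
So n = (-1 + 75) / 2 = 74/2 = 37.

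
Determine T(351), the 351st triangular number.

61776

351·352/2 = 123552/2 = 61776.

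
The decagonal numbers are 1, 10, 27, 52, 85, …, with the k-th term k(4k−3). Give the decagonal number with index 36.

5076

The 36th decagonal number is n(4n−3) with n = 36.
36·(4·36 − 3) = 36·141 = 5076.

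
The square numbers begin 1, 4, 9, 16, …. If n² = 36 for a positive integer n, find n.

We need n² = 36, so n = √36 = 6.

6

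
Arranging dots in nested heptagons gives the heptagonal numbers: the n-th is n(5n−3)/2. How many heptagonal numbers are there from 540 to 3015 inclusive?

21

The n-th heptagonal number is n(5n−3)/2.
Smallest index with value ≥ 540: n = 15 (giving 540).
Largest index with value ≤ 3015: n = 35 (giving 3010).
Indices 15 through 35: 21 terms.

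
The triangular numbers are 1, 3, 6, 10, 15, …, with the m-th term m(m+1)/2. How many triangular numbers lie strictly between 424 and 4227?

63

The n-th triangular number is n(n+1)/2.
Smallest index with value > 424: n = 29 (giving 435).
Largest index with value < 4227: n = 91 (giving 4186).
Indices 29 through 91: 63 terms.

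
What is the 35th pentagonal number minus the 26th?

819

35·(3·35 − 1)/2 = 1820 and 26·(3·26 − 1)/2 = 1001.
Difference: 1820 − 1001 = 819.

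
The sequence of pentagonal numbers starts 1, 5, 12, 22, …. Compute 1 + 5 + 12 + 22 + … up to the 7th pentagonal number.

196

Σ i(3i−1)/2 = (3Σi² − Σi) / 2 over i = 1..7.
Σi = 28 and Σi² = 140.
(3·140 − 1·28) / 2 = 392/2 = 196.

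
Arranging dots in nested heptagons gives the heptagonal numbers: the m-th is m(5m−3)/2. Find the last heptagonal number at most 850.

Solve n(5n−3)/2 ≤ 850 for integer n.
n = 18 gives 783 ≤ 850, while n = 19 gives 874 > 850; so the answer is 783.

783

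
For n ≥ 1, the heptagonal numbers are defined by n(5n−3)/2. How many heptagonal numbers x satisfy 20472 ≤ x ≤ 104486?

The n-th heptagonal number is n(5n−3)/2.
Smallest index with value ≥ 20472: n = 91 (giving 20566).
Largest index with value ≤ 104486: n = 204 (giving 103734).
Indices 91 through 204: 114 terms.

114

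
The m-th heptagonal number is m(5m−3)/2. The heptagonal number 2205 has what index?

30

Set n(5n−3)/2 = 2205, giving 5n² − 3n − 4410 = 0.
So n = (3 + 297) / 10 = 300/10 = 30.
Check: 30·(5·30 − 3)/2 = 2205. ✓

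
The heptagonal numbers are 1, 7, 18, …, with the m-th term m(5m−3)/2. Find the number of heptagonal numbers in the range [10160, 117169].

The n-th heptagonal number is n(5n−3)/2.
Smallest index with value ≥ 10160: n = 65 (giving 10465).
Largest index with value ≤ 117169: n = 216 (giving 116316).
Indices 65 through 216: 152 terms.

152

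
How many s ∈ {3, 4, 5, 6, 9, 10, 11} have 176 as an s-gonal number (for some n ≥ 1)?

s = 3: P(3, 18) = 171 and P(3, 19) = 190; 176 is not s-gonal.
s = 4: P(4, 13) = 169 and P(4, 14) = 196; 176 is not s-gonal.
s = 5: P(5, 11) = 176. ✓
s = 6: P(6, 9) = 153 and P(6, 10) = 190; 176 is not s-gonal.
s = 9: P(9, 7) = 154 and P(9, 8) = 204; 176 is not s-gonal.
s = 10: P(10, 7) = 175 and P(10, 8) = 232; 176 is not s-gonal.
s = 11: P(11, 6) = 141 and P(11, 7) = 196; 176 is not s-gonal.
Hits: s ∈ {5} → 1.

1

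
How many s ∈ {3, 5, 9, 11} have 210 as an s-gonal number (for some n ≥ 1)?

s = 3: P(3, 20) = 210. ✓
s = 5: P(5, 12) = 210. ✓
s = 9: P(9, 8) = 204 and P(9, 9) = 261; 210 is not s-gonal.
s = 11: P(11, 7) = 196 and P(11, 8) = 260; 210 is not s-gonal.
Hits: s ∈ {3, 5} → 2.

2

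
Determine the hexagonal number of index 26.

The 26th hexagonal number is n(2n−1) with n = 26.
26·(2·26 − 1) = 26·51 = 1326.

1326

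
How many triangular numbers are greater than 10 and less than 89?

The n-th triangular number is n(n+1)/2.
Smallest index with value > 10: n = 5 (giving 15).
Largest index with value < 89: n = 12 (giving 78).
Indices 5 through 12: 8 terms.

8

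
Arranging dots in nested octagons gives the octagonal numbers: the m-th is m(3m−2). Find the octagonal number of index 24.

The 24th octagonal number is n(3n−2) with n = 24.
24·(3·24 − 2) = 24·70 = 1680.

1680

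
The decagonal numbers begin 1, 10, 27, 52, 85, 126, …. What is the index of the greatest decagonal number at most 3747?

Solve n(4n−3) ≤ 3747 for integer n.
n = 30 gives 3510 ≤ 3747, while n = 31 gives 3751 > 3747; so the answer is index 30.

30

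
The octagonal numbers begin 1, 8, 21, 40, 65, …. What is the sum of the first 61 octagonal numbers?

228811

Σ i(3i−2) = 3Σi² − 2Σi over i = 1..61.
Σi = 1891 and Σi² = 77531.
3·77531 − 2·1891 = 228811.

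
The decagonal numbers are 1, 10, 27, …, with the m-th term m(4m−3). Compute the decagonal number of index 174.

174·(4·174 − 3) = 174·693 = 120582.

120582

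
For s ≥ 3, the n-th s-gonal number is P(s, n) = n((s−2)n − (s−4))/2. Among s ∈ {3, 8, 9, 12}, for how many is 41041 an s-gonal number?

s = 3: P(3, 286) = 41041. ✓
s = 8: P(8, 117) = 40833 and P(8, 118) = 41536; 41041 is not s-gonal.
s = 9: P(9, 108) = 40554 and P(9, 109) = 41311; 41041 is not s-gonal.
s = 12: P(12, 91) = 41041. ✓
Hits: s ∈ {3, 12} → 2.

2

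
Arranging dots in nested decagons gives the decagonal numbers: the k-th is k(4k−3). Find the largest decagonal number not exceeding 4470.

Solve n(4n−3) ≤ 4470 for integer n.
n = 33 gives 4257 ≤ 4470, while n = 34 gives 4522 > 4470; so the answer is 4257.

4257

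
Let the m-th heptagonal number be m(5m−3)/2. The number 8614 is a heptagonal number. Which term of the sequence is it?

Set n(5n−3)/2 = 8614, giving 5n² − 3n − 17228 = 0.
The discriminant is 9 + 40·8614 = 344569, and √344569 = 587.
So n = (3 + 587) / 10 = 590/10 = 59.

59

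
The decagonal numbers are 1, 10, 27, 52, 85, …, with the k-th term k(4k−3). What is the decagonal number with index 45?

7965

The 45th decagonal number is n(4n−3) with n = 45.
45·(4·45 − 3) = 45·177 = 7965.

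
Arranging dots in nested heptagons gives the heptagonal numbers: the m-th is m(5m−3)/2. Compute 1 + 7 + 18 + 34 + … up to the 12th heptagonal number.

1508

Σ i(5i−3)/2 = (5Σi² − 3Σi) / 2 over i = 1..12.
Σi = 78 and Σi² = 650.
(5·650 − 3·78) / 2 = 3016/2 = 1508.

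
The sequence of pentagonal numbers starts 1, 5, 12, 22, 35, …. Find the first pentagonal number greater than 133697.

133952

Solve n(3n−1)/2 > 133697 for integer n.
The largest n with value ≤ 133697 is 298 (since 133057 ≤ 133697 < 133952), so the first above is n = 299, value 133952.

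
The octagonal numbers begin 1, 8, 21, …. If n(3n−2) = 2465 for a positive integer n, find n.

Set n(3n−2) = 2465, giving 3n² − 2n − 2465 = 0.
So n = (2 + 172) / 6 = 174/6 = 29.
Check: 29·(3·29 − 2) = 2465. ✓

29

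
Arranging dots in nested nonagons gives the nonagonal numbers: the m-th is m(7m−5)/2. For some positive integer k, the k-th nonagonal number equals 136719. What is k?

198

Set n(7n−5)/2 = 136719, giving 7n² − 5n − 273438 = 0.
So n = (5 + 2767) / 14 = 2772/14 = 198.
Check: 198·(7·198 − 5)/2 = 136719. ✓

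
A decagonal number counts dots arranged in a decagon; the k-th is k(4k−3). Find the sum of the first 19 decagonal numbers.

Σ i(4i−3) = 4Σi² − 3Σi over i = 1..19.
Σi = 190 and Σi² = 2470.
4·2470 − 3·190 = 9310.

9310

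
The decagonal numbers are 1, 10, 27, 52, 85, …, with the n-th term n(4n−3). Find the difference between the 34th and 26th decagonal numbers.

34·(4·34 − 3) = 4522 and 26·(4·26 − 3) = 2626.
Difference: 4522 − 2626 = 1896.

1896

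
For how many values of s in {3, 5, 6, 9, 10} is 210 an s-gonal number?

s = 3: P(3, 20) = 210. ✓
s = 5: P(5, 12) = 210. ✓
s = 6: P(6, 10) = 190 and P(6, 11) = 231; 210 is not s-gonal.
s = 9: P(9, 8) = 204 and P(9, 9) = 261; 210 is not s-gonal.
s = 10: P(10, 7) = 175 and P(10, 8) = 232; 210 is not s-gonal.
Hits: s ∈ {3, 5} → 2.

2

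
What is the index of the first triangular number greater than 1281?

51

Solve n(n+1)/2 > 1281 for integer n.
The largest n with value ≤ 1281 is 50 (since 1275 ≤ 1281 < 1326), so the first above is n = 51, value 1326.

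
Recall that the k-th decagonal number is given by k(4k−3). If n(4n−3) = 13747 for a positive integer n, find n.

Set n(4n−3) = 13747, giving 4n² − 3n − 13747 = 0.
The discriminant is 9 + 16·13747 = 219961, and √219961 = 469.
So n = (3 + 469) / 8 = 472/8 = 59.

59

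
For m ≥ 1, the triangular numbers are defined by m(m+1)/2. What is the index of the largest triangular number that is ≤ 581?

Solve n(n+1)/2 ≤ 581 for integer n.
n = 33 gives 561 ≤ 581, while n = 34 gives 595 > 581; so the answer is index 33.

33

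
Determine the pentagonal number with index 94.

The 94th pentagonal number is n(3n−1)/2 with n = 94.
94·(3·94 − 1)/2 = 94·281/2 = 13207.

13207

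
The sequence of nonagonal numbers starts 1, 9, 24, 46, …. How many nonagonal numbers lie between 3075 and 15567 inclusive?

The n-th nonagonal number is n(7n−5)/2.
Smallest index with value ≥ 3075: n = 30 (giving 3075).
Largest index with value ≤ 15567: n = 67 (giving 15544).
Indices 30 through 67: 38 terms.

38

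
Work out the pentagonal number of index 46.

The 46th pentagonal number is n(3n−1)/2 with n = 46.
46·(3·46 − 1)/2 = 46·137/2 = 3151.

3151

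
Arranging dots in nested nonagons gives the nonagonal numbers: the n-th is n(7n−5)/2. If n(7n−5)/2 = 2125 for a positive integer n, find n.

25

Set n(7n−5)/2 = 2125, giving 7n² − 5n − 4250 = 0.
The discriminant is 25 + 56·2125 = 119025, and √119025 = 345.
So n = (5 + 345) / 14 = 350/14 = 25.
Check: 25·(7·25 − 5)/2 = 2125. ✓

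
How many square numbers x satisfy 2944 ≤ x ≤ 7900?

34

The n-th square number is n².
Smallest index with value ≥ 2944: n = 55 (giving 3025).
Largest index with value ≤ 7900: n = 88 (giving 7744).
Indices 55 through 88: 34 terms.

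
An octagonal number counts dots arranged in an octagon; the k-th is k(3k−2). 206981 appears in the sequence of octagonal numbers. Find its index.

Set n(3n−2) = 206981, giving 3n² − 2n − 206981 = 0.
So n = (2 + 1576) / 6 = 1578/6 = 263.
Check: 263·(3·263 − 2) = 206981. ✓

263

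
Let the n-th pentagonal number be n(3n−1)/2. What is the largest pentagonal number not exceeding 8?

5

Solve n(3n−1)/2 ≤ 8 for integer n.
n = 2 gives 5 ≤ 8, while n = 3 gives 12 > 8; so the answer is 5.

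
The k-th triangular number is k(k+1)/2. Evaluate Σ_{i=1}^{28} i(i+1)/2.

Σ i(i+1)/2 = (Σi² + Σi) / 2 over i = 1..28.
Σi = 406 and Σi² = 7714.
(1·7714 + 1·406) / 2 = 8120/2 = 4060.

4060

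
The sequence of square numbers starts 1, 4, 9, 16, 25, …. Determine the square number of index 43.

1849

The 43rd square number is n² with n = 43.
43² = 1849.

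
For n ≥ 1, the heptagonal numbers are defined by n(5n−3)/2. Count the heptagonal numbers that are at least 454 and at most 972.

The n-th heptagonal number is n(5n−3)/2.
Smallest index with value ≥ 454: n = 14 (giving 469).
Largest index with value ≤ 972: n = 20 (giving 970).
Indices 14 through 20: 7 terms.

7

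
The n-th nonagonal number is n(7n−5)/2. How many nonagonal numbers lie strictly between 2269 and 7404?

21

The n-th nonagonal number is n(7n−5)/2.
Smallest index with value > 2269: n = 26 (giving 2301).
Largest index with value < 7404: n = 46 (giving 7291).
Indices 26 through 46: 21 terms.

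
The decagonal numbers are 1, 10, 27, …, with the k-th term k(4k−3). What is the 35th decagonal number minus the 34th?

Consecutive decagonal numbers differ by 8n − 7: here 8·35 − 7 = 273.

273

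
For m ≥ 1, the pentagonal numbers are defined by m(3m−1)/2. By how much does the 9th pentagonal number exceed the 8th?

Consecutive pentagonal numbers differ by 3n − 2: here 3·9 − 2 = 25.

25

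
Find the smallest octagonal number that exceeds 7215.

7400

Solve n(3n−2) > 7215 for integer n.
The largest n with value ≤ 7215 is 49 (since 7105 ≤ 7215 < 7400), so the first above is n = 50, value 7400.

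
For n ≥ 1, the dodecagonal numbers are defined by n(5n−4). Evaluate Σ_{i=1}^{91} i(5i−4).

1259986

Σ i(5i−4) = 5Σi² − 4Σi over i = 1..91.
Σi = 4186 and Σi² = 255346.
5·255346 − 4·4186 = 1259986.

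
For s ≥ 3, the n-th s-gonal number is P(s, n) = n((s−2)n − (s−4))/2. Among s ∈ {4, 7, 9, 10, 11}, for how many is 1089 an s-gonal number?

2

s = 4: P(4, 33) = 1089. ✓
s = 7: P(7, 21) = 1071 and P(7, 22) = 1177; 1089 is not s-gonal.
s = 9: P(9, 18) = 1089. ✓
s = 10: P(10, 16) = 976 and P(10, 17) = 1105; 1089 is not s-gonal.
s = 11: P(11, 15) = 960 and P(11, 16) = 1096; 1089 is not s-gonal.
Hits: s ∈ {4, 9} → 2.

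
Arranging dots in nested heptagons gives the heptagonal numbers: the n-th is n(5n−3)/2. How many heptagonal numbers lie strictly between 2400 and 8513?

The n-th heptagonal number is n(5n−3)/2.
Smallest index with value > 2400: n = 32 (giving 2512).
Largest index with value < 8513: n = 58 (giving 8323).
Indices 32 through 58: 27 terms.

27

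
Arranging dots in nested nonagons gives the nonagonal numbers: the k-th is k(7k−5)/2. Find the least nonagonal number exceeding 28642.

Solve n(7n−5)/2 > 28642 for integer n.
The largest n with value ≤ 28642 is 90 (since 28125 ≤ 28642 < 28756), so the first above is n = 91, value 28756.

28756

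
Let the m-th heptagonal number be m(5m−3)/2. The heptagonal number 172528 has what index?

263

Set n(5n−3)/2 = 172528, giving 5n² − 3n − 345056 = 0.
The discriminant is 9 + 40·172528 = 6901129, and √6901129 = 2627.
So n = (3 + 2627) / 10 = 2630/10 = 263.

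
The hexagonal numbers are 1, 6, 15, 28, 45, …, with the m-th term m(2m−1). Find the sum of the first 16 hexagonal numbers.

Σ i(2i−1) = 2Σi² − Σi over i = 1..16.
Σi = 136 and Σi² = 1496.
2·1496 − 1·136 = 2856.

2856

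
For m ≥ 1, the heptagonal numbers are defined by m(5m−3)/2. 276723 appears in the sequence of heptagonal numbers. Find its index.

Set n(5n−3)/2 = 276723, giving 5n² − 3n − 553446 = 0.
So n = (3 + 3327) / 10 = 3330/10 = 333.

333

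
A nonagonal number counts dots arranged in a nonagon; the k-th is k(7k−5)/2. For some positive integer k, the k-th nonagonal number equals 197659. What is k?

Set n(7n−5)/2 = 197659, giving 7n² − 5n − 395318 = 0.
The discriminant is 25 + 56·197659 = 11068929, and √11068929 = 3327.
So n = (5 + 3327) / 14 = 3332/14 = 238.

238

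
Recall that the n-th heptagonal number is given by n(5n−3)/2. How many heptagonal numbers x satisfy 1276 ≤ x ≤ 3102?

13

The n-th heptagonal number is n(5n−3)/2.
Smallest index with value ≥ 1276: n = 23 (giving 1288).
Largest index with value ≤ 3102: n = 35 (giving 3010).
Indices 23 through 35: 13 terms.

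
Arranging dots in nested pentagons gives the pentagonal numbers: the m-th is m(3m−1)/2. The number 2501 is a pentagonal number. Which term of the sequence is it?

41

Set n(3n−1)/2 = 2501, giving 3n² − n − 5002 = 0.
The discriminant is 1 + 24·2501 = 60025, and √60025 = 245.
So n = (1 + 245) / 6 = 246/6 = 41.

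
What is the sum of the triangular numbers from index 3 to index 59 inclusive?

35986

Σ i(i+1)/2 = (Σi² + Σi) / 2 over i = 3..59.
Σi = 1770 − 3 = 1767 and Σi² = 70210 − 5 = 70205.
(1·70205 + 1·1767) / 2 = 71972/2 = 35986.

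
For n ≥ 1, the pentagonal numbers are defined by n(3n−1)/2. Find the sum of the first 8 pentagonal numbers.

288

Σ i(3i−1)/2 = (3Σi² − Σi) / 2 over i = 1..8.
Σi = 36 and Σi² = 204.
(3·204 − 1·36) / 2 = 576/2 = 288.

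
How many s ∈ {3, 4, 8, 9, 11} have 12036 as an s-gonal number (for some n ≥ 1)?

1

s = 3: P(3, 154) = 11935 and P(3, 155) = 12090; 12036 is not s-gonal.
s = 4: P(4, 109) = 11881 and P(4, 110) = 12100; 12036 is not s-gonal.
s = 8: P(8, 63) = 11781 and P(8, 64) = 12160; 12036 is not s-gonal.
s = 9: P(9, 59) = 12036. ✓
s = 11: P(11, 52) = 11986 and P(11, 53) = 12455; 12036 is not s-gonal.
Hits: s ∈ {9} → 1.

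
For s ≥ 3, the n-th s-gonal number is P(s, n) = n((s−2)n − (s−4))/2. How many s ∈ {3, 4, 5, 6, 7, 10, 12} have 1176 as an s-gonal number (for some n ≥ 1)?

s = 3: P(3, 48) = 1176. ✓
s = 4: P(4, 34) = 1156 and P(4, 35) = 1225; 1176 is not s-gonal.
s = 5: P(5, 28) = 1162 and P(5, 29) = 1247; 1176 is not s-gonal.
s = 6: P(6, 24) = 1128 and P(6, 25) = 1225; 1176 is not s-gonal.
s = 7: P(7, 21) = 1071 and P(7, 22) = 1177; 1176 is not s-gonal.
s = 10: P(10, 17) = 1105 and P(10, 18) = 1242; 1176 is not s-gonal.
s = 12: P(12, 15) = 1065 and P(12, 16) = 1216; 1176 is not s-gonal.
Hits: s ∈ {3} → 1.

1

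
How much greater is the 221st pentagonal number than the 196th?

15625

221·(3·221 − 1)/2 = 73151 and 196·(3·196 − 1)/2 = 57526.
Difference: 73151 − 57526 = 15625.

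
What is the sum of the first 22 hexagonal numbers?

Σ i(2i−1) = 2Σi² − Σi over i = 1..22.
Σi = 253 and Σi² = 3795.
2·3795 − 1·253 = 7337.

7337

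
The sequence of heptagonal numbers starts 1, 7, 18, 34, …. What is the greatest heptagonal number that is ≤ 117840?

Solve n(5n−3)/2 ≤ 117840 for integer n.
n = 217 gives 117397 ≤ 117840, while n = 218 gives 118483 > 117840; so the answer is 117397.

117397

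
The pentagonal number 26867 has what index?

134

Set n(3n−1)/2 = 26867, giving 3n² − n − 53734 = 0.
So n = (1 + 803) / 6 = 804/6 = 134.
Check: 134·(3·134 − 1)/2 = 26867. ✓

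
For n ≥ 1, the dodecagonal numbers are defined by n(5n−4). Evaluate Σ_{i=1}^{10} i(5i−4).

Σ i(5i−4) = 5Σi² − 4Σi over i = 1..10.
Σi = 55 and Σi² = 385.
5·385 − 4·55 = 1705.

1705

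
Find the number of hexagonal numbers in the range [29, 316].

The n-th hexagonal number is n(2n−1).
Smallest index with value ≥ 29: n = 5 (giving 45).
Largest index with value ≤ 316: n = 12 (giving 276).
Indices 5 through 12: 8 terms.

8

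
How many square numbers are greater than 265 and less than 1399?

The n-th square number is n².
Smallest index with value > 265: n = 17 (giving 289).
Largest index with value < 1399: n = 37 (giving 1369).
Indices 17 through 37: 21 terms.

21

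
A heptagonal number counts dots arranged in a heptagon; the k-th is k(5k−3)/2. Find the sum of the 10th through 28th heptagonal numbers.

Σ i(5i−3)/2 = (5Σi² − 3Σi) / 2 over i = 10..28.
Σi = 406 − 45 = 361 and Σi² = 7714 − 285 = 7429.
(5·7429 − 3·361) / 2 = 36062/2 = 18031.

18031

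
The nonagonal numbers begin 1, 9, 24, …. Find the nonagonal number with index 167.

97194

The 167th nonagonal number is n(7n−5)/2 with n = 167.
167·(7·167 − 5)/2 = 167·1164/2 = 167·582 = 97194.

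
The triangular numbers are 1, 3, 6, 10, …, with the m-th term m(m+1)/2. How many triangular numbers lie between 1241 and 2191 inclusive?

16

The n-th triangular number is n(n+1)/2.
Smallest index with value ≥ 1241: n = 50 (giving 1275).
Largest index with value ≤ 2191: n = 65 (giving 2145).
Indices 50 through 65: 16 terms.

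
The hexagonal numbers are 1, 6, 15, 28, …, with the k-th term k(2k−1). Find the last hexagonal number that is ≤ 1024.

946

Solve n(2n−1) ≤ 1024 for integer n.
n = 22 gives 946 ≤ 1024, while n = 23 gives 1035 > 1024; so the answer is 946.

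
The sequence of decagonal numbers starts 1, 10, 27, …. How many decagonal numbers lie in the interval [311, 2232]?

The n-th decagonal number is n(4n−3).
Smallest index with value ≥ 311: n = 10 (giving 370).
Largest index with value ≤ 2232: n = 24 (giving 2232).
Indices 10 through 24: 15 terms.

15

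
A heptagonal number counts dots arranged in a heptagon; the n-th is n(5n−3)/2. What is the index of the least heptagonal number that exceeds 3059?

36

Solve n(5n−3)/2 > 3059 for integer n.
The largest n with value ≤ 3059 is 35 (since 3010 ≤ 3059 < 3186), so the first above is n = 36, value 3186.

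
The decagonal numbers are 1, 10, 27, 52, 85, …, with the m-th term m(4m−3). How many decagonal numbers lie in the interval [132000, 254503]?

The n-th decagonal number is n(4n−3).
Smallest index with value ≥ 132000: n = 183 (giving 133407).
Largest index with value ≤ 254503: n = 252 (giving 253260).
Indices 183 through 252: 70 terms.

70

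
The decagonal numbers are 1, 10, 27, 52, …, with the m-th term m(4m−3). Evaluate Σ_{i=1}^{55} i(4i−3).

Σ i(4i−3) = 4Σi² − 3Σi over i = 1..55.
Σi = 1540 and Σi² = 56980.
4·56980 − 3·1540 = 223300.

223300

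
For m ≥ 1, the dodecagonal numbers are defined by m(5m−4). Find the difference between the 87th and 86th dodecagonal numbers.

Consecutive dodecagonal numbers differ by 10n − 9: here 10·87 − 9 = 861.

861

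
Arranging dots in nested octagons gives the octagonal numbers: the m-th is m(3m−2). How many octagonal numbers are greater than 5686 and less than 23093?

The n-th octagonal number is n(3n−2).
Smallest index with value > 5686: n = 44 (giving 5720).
Largest index with value < 23093: n = 88 (giving 23056).
Indices 44 through 88: 45 terms.

45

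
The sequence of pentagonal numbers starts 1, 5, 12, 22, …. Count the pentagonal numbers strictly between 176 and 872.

13

The n-th pentagonal number is n(3n−1)/2.
Smallest index with value > 176: n = 12 (giving 210).
Largest index with value < 872: n = 24 (giving 852).
Indices 12 through 24: 13 terms.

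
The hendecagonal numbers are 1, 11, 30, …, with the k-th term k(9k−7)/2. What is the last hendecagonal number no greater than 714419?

711425

Solve n(9n−7)/2 ≤ 714419 for integer n.
n = 398 gives 711425 ≤ 714419, while n = 399 gives 715008 > 714419; so the answer is 711425.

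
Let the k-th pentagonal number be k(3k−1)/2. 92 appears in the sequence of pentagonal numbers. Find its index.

8

Set n(3n−1)/2 = 92, giving 3n² − n − 184 = 0.
The discriminant is 1 + 24·92 = 2209, and √2209 = 47.
So n = (1 + 47) / 6 = 48/6 = 8.
Check: 8·(3·8 − 1)/2 = 92. ✓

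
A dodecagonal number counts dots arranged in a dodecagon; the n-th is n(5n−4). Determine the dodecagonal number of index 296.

436896

296·(5·296 − 4) = 296·1476 = 436896.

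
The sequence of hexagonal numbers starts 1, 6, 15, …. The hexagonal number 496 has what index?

16

Set n(2n−1) = 496, giving 2n² − n − 496 = 0.
So n = (1 + 63) / 4 = 64/4 = 16.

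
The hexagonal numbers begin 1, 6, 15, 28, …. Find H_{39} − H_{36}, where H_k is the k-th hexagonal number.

39·(2·39 − 1) = 3003 and 36·(2·36 − 1) = 2556.
Difference: 3003 − 2556 = 447.

447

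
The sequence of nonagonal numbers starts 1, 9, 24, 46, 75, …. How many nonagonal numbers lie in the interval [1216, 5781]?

23

The n-th nonagonal number is n(7n−5)/2.
Smallest index with value ≥ 1216: n = 19 (giving 1216).
Largest index with value ≤ 5781: n = 41 (giving 5781).
Indices 19 through 41: 23 terms.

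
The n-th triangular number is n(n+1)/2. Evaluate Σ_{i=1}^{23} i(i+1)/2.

Σ i(i+1)/2 = (Σi² + Σi) / 2 over i = 1..23.
Σi = 276 and Σi² = 4324.
(1·4324 + 1·276) / 2 = 4600/2 = 2300.

2300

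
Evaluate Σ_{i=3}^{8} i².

Σ_{i=3}^{8} i² = 204 − 5 = 199.

199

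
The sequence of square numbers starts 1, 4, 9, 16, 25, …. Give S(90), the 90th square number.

The 90th square number is n² with n = 90.
90² = 8100.

8100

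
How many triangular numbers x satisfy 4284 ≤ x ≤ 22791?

The n-th triangular number is n(n+1)/2.
Smallest index with value ≥ 4284: n = 93 (giving 4371).
Largest index with value ≤ 22791: n = 213 (giving 22791).
Indices 93 through 213: 121 terms.

121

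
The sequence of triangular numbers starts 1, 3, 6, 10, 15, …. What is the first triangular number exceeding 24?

Solve n(n+1)/2 > 24 for integer n.
The largest n with value ≤ 24 is 6 (since 21 ≤ 24 < 28), so the first above is n = 7, value 28.

28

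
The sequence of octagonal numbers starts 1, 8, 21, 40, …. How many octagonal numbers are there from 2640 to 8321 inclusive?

24

The n-th octagonal number is n(3n−2).
Smallest index with value ≥ 2640: n = 30 (giving 2640).
Largest index with value ≤ 8321: n = 53 (giving 8321).
Indices 30 through 53: 24 terms.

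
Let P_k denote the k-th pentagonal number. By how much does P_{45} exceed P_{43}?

263

45·(3·45 − 1)/2 = 3015 and 43·(3·43 − 1)/2 = 2752.
Difference: 3015 − 2752 = 263.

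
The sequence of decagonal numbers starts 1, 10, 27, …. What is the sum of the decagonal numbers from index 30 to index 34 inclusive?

20040

Σ i(4i−3) = 4Σi² − 3Σi over i = 30..34.
Σi = 595 − 435 = 160 and Σi² = 13685 − 8555 = 5130.
4·5130 − 3·160 = 20040.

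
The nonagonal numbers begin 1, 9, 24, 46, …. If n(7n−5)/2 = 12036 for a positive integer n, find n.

Set n(7n−5)/2 = 12036, giving 7n² − 5n − 24072 = 0.
So n = (5 + 821) / 14 = 826/14 = 59.

59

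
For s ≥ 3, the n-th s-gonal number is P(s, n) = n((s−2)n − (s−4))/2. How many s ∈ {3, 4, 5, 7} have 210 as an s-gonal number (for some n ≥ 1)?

s = 3: P(3, 20) = 210. ✓
s = 4: P(4, 14) = 196 and P(4, 15) = 225; 210 is not s-gonal.
s = 5: P(5, 12) = 210. ✓
s = 7: P(7, 9) = 189 and P(7, 10) = 235; 210 is not s-gonal.
Hits: s ∈ {3, 5} → 2.

2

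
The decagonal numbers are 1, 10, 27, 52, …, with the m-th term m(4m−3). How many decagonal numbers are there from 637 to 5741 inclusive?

The n-th decagonal number is n(4n−3).
Smallest index with value ≥ 637: n = 13 (giving 637).
Largest index with value ≤ 5741: n = 38 (giving 5662).
Indices 13 through 38: 26 terms.

26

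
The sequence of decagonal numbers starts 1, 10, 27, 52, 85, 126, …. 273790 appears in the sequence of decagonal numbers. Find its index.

262

Set n(4n−3) = 273790, giving 4n² − 3n − 273790 = 0.
So n = (3 + 2093) / 8 = 2096/8 = 262.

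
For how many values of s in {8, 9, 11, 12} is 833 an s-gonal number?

2

s = 8: P(8, 17) = 833. ✓
s = 9: P(9, 15) = 750 and P(9, 16) = 856; 833 is not s-gonal.
s = 11: P(11, 14) = 833. ✓
s = 12: P(12, 13) = 793 and P(12, 14) = 924; 833 is not s-gonal.
Hits: s ∈ {8, 11} → 2.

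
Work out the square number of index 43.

The 43rd square number is n² with n = 43.
43² = 1849.

1849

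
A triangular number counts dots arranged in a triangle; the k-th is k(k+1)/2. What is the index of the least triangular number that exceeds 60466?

348

Solve n(n+1)/2 > 60466 for integer n.
The largest n with value ≤ 60466 is 347 (since 60378 ≤ 60466 < 60726), so the first above is n = 348, value 60726.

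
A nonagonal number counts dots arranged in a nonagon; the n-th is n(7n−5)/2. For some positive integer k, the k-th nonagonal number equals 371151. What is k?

Set n(7n−5)/2 = 371151, giving 7n² − 5n − 742302 = 0.
So n = (5 + 4559) / 14 = 4564/14 = 326.

326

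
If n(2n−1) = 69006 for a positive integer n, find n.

Set n(2n−1) = 69006, giving 2n² − n − 69006 = 0.
The discriminant is 1 + 8·69006 = 552049, and √552049 = 743.
So n = (1 + 743) / 4 = 744/4 = 186.

186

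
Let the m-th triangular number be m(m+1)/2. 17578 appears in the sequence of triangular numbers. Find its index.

187

Set n(n+1)/2 = 17578, giving n² + n − 35156 = 0.
The discriminant is 1 + 8·17578 = 140625, and √140625 = 375.
So n = (-1 + 375) / 2 = 374/2 = 187.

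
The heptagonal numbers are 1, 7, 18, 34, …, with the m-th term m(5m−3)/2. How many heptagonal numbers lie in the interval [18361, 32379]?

The n-th heptagonal number is n(5n−3)/2.
Smallest index with value ≥ 18361: n = 86 (giving 18361).
Largest index with value ≤ 32379: n = 114 (giving 32319).
Indices 86 through 114: 29 terms.

29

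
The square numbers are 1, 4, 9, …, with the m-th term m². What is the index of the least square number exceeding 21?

Solve n² > 21 for integer n.
The largest n with value ≤ 21 is 4 (since 16 ≤ 21 < 25), so the first above is n = 5, value 25.

5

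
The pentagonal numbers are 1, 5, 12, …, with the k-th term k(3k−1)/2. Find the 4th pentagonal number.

22

The 4th pentagonal number is n(3n−1)/2 with n = 4.
4·(3·4 − 1)/2 = 4·11/2 = 22.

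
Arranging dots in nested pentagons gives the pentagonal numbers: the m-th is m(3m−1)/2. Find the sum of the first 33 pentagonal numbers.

18513

Σ i(3i−1)/2 = (3Σi² − Σi) / 2 over i = 1..33.
Σi = 561 and Σi² = 12529.
(3·12529 − 1·561) / 2 = 37026/2 = 18513.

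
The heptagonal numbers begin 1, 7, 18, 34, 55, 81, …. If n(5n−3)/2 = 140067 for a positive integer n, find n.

Set n(5n−3)/2 = 140067, giving 5n² − 3n − 280134 = 0.
So n = (3 + 2367) / 10 = 2370/10 = 237.

237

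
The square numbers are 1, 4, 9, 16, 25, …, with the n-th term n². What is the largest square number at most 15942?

Solve n² ≤ 15942 for integer n.
n = 126 gives 15876 ≤ 15942, while n = 127 gives 16129 > 15942; so the answer is 15876.

15876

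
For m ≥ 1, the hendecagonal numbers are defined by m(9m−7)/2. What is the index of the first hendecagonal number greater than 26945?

Solve n(9n−7)/2 > 26945 for integer n.
The largest n with value ≤ 26945 is 77 (since 26411 ≤ 26945 < 27105), so the first above is n = 78, value 27105.

78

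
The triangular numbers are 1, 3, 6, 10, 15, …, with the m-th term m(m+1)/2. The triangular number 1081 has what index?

Set n(n+1)/2 = 1081, giving n² + n − 2162 = 0.
The discriminant is 1 + 8·1081 = 8649, and √8649 = 93.
So n = (-1 + 93) / 2 = 92/2 = 46.

46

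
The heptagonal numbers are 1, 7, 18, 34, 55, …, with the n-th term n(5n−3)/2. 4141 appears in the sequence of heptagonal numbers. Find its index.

Set n(5n−3)/2 = 4141, giving 5n² − 3n − 8282 = 0.
So n = (3 + 407) / 10 = 410/10 = 41.

41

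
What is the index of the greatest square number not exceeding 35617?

188

Solve n² ≤ 35617 for integer n.
n = 188 gives 35344 ≤ 35617, while n = 189 gives 35721 > 35617; so the answer is index 188.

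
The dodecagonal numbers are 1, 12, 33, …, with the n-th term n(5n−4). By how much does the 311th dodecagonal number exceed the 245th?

183216

311·(5·311 − 4) = 482361 and 245·(5·245 − 4) = 299145.
Difference: 482361 − 299145 = 183216.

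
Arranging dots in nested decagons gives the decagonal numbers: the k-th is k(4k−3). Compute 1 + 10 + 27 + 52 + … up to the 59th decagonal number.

Σ i(4i−3) = 4Σi² − 3Σi over i = 1..59.
Σi = 1770 and Σi² = 70210.
4·70210 − 3·1770 = 275530.

275530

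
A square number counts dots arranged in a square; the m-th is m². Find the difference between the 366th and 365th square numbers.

731

n² − (n−1)² = 2n − 1, so 366² − 365² = 2·366 − 1 = 731.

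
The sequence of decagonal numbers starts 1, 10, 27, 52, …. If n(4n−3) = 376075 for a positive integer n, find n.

Set n(4n−3) = 376075, giving 4n² − 3n − 376075 = 0.
The discriminant is 9 + 16·376075 = 6017209, and √6017209 = 2453.
So n = (3 + 2453) / 8 = 2456/8 = 307.
Check: 307·(4·307 − 3) = 376075. ✓

307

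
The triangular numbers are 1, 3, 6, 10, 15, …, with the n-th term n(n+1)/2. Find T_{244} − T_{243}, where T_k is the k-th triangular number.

Consecutive triangular numbers differ by n: T_{244} − T_{243} = 244.

244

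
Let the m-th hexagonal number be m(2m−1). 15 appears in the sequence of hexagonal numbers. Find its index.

3

Set n(2n−1) = 15, giving 2n² − n − 15 = 0.
The discriminant is 1 + 8·15 = 121, and √121 = 11.
So n = (1 + 11) / 4 = 12/4 = 3.
Check: 3·(2·3 − 1) = 15. ✓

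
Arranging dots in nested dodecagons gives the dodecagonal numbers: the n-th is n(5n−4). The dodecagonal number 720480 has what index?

Set n(5n−4) = 720480, giving 5n² − 4n − 720480 = 0.
So n = (4 + 3796) / 10 = 3800/10 = 380.
Check: 380·(5·380 − 4) = 720480. ✓

380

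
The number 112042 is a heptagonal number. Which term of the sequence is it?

Set n(5n−3)/2 = 112042, giving 5n² − 3n − 224084 = 0.
So n = (3 + 2117) / 10 = 2120/10 = 212.
Check: 212·(5·212 − 3)/2 = 112042. ✓

212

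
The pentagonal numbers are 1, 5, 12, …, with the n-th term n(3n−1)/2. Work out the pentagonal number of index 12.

210

The 12th pentagonal number is n(3n−1)/2 with n = 12.
12·(3·12 − 1)/2 = 12·35/2 = 210.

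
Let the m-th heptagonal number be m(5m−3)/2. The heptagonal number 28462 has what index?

107

Set n(5n−3)/2 = 28462, giving 5n² − 3n − 56924 = 0.
The discriminant is 9 + 40·28462 = 1138489, and √1138489 = 1067.
So n = (3 + 1067) / 10 = 1070/10 = 107.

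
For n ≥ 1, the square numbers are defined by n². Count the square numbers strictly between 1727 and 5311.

The n-th square number is n².
Smallest index with value > 1727: n = 42 (giving 1764).
Largest index with value < 5311: n = 72 (giving 5184).
Indices 42 through 72: 31 terms.

31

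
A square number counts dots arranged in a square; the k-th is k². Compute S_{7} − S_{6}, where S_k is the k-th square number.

13

n² − (n−1)² = 2n − 1, so 7² − 6² = 2·7 − 1 = 13.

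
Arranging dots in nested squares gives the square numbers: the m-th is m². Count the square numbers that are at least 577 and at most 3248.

The n-th square number is n².
Smallest index with value ≥ 577: n = 25 (giving 625).
Largest index with value ≤ 3248: n = 56 (giving 3136).
Indices 25 through 56: 32 terms.

32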